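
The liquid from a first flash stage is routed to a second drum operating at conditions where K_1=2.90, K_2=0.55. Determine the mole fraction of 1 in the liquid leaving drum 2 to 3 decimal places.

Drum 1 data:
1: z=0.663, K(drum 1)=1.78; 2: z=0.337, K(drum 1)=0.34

Drum 1:
Material balance + equilibrium reduce to Σ zᵢ(Kᵢ−1)/(1+ψ₁(Kᵢ−1)) = 0.
Feasibility: ΣzᵢKᵢ = 1.295, Σzᵢ/Kᵢ = 1.364 — both > 1, two phases present.
Binary case is linear: z₁(K₁−1)(1+ψ₁(K₂−1)) + z₂(K₂−1)(1+ψ₁(K₁−1)) = 0
⇒ ψ₁ = [z₁(K₁−1)+z₂(K₂−1)] / [−(K₁−1)(K₂−1)] = 0.2947/0.5148 = 0.572
Drum-1 compositions:
  1: x = 0.458, y = 0.816
  2: x = 0.542, y = 0.184
Drum-2 feed = drum-1 liquid: z₂ = (0.4583, 0.5417).
Drum 2:
Material balance + equilibrium reduce to Σ zᵢ(Kᵢ−1)/(1+ψ₂(Kᵢ−1)) = 0.
Check two-phase: ΣzᵢKᵢ = 1.627 > 1 and Σzᵢ/Kᵢ = 1.143 > 1, so g(0) = 0.627 > 0 and g(1) = -0.143 < 0.
Binary case is linear: z₁(K₁−1)(1+ψ₂(K₂−1)) + z₂(K₂−1)(1+ψ₂(K₁−1)) = 0
⇒ ψ₂ = [z₁(K₁−1)+z₂(K₂−1)] / [−(K₁−1)(K₂−1)] = 0.6271/0.8550 = 0.733
  1: x = 0.191, y = 0.555
  2: x = 0.809, y = 0.445

x_1 (drum 2) = 0.191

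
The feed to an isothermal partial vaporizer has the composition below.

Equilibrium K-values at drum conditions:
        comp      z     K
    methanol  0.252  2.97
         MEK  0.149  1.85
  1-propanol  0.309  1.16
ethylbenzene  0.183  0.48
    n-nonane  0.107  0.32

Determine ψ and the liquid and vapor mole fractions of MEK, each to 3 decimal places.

Newton iteration, ψ⁰ = 0.5:
  ψ = 0.500: g = 0.1459, g' = -0.512 → ψ = 0.785
  ψ = 0.785: g = -0.0020, g' = -0.565 → ψ = 0.781
Converged at ψ = 0.781.
Compositions from xᵢ = zᵢ/(1+ψ(Kᵢ−1)), yᵢ = Kᵢxᵢ:
  methanol: x = 0.099, y = 0.295
  MEK: x = 0.090, y = 0.166
  1-propanol: x = 0.275, y = 0.319
  ethylbenzene: x = 0.308, y = 0.148
  n-nonane: x = 0.228, y = 0.073

ψ = 0.781, x_MEK = 0.090, y_MEK = 0.166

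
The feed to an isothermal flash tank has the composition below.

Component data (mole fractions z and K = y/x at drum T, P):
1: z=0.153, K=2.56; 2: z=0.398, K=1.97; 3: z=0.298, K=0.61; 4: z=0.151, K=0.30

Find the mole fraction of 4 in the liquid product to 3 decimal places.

Material balance + equilibrium reduce to Σ zᵢ(Kᵢ−1)/(1+V/F(Kᵢ−1)) = 0.
Check two-phase: ΣzᵢKᵢ = 1.403 > 1 and Σzᵢ/Kᵢ = 1.254 > 1, so g(0) = 0.403 > 0 and g(1) = -0.254 < 0.
Newton–Raphson from V/F = 0.5:
  V/F = 0.500: g = 0.0871, g' = -0.532 → V/F = 0.664
  V/F = 0.664: g = -0.0020, g' = -0.569 → V/F = 0.660
Converged at V/F = 0.660.
Compositions from xᵢ = zᵢ/(1+V/F(Kᵢ−1)), yᵢ = Kᵢxᵢ:
  1: x = 0.075, y = 0.193
  2: x = 0.243, y = 0.478
  3: x = 0.401, y = 0.245
  4: x = 0.281, y = 0.084

x_4 = 0.281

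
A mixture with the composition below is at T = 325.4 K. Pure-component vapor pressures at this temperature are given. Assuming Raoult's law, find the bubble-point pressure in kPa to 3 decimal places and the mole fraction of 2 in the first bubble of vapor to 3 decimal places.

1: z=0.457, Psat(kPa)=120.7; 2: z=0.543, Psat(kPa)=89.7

At the bubble point ψ → 0, so ΣzᵢKᵢ = 1 with Kᵢ = Pᵢˢᵃᵗ/P ⇒ P = ΣzᵢPᵢˢᵃᵗ.
P = 0.457·120.7 + 0.543·89.7 = 103.867 kPa
yᵢ = zᵢPᵢˢᵃᵗ/P ⇒ y_2 = 0.543·89.7/103.867 = 0.469

Pbub = 103.867 kPa, y_2 = 0.469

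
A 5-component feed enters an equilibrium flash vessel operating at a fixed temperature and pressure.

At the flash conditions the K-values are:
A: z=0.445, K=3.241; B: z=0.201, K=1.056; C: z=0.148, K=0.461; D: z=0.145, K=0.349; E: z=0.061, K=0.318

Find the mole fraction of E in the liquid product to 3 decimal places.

x_E = 0.120

Let ψ = V/F and solve Σ zᵢ(Kᵢ−1)/(1+ψ(Kᵢ−1)) = 0.
g(0) = ΣzᵢKᵢ − 1 = 0.793 and g(1) = 1 − Σzᵢ/Kᵢ = -0.256, so a root lies in (0, 1).
Iterate (Newton) starting at ψ = 0.4:
  ψ = 0.400: g = 0.2503, g' = -0.858 → ψ = 0.692
  ψ = 0.692: g = 0.0242, g' = -0.759 → ψ = 0.724
  ψ = 0.724: g = -0.0002, g' = -0.772 → ψ = 0.723
Converged at ψ = 0.723.
Compositions from xᵢ = zᵢ/(1+ψ(Kᵢ−1)), yᵢ = Kᵢxᵢ:
  A: x = 0.170, y = 0.550
  B: x = 0.193, y = 0.204
  C: x = 0.243, y = 0.112
  D: x = 0.274, y = 0.096
  E: x = 0.120, y = 0.038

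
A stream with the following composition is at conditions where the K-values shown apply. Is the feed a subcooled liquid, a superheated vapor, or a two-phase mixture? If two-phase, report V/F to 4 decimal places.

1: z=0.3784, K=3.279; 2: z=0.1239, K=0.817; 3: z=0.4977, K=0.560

ΣzᵢKᵢ = 1.6207; Σzᵢ/Kᵢ = 1.1558.
Both exceed 1, so a two-phase solution exists.
Rachford–Rice: g(ψ) = Σ zᵢ(Kᵢ−1)/(1+ψ(Kᵢ−1)) = 0.
Iterate (Newton) starting at ψ = 0.5:
  ψ = 0.5000: g = 0.09736, g' = -0.5928 → ψ = 0.6643
  ψ = 0.6643: g = 0.00782, g' = -0.5088 → ψ = 0.6796
  ψ = 0.6796: g = 0.00004, g' = -0.5040 → ψ = 0.6797
Converged at ψ = 0.6797.

two-phase, V/F = 0.6797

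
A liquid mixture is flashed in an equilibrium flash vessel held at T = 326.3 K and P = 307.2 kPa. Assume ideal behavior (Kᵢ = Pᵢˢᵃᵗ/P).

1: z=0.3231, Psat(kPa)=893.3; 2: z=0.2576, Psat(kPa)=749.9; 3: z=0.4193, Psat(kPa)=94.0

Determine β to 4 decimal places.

β = 0.5879

Raoult's law: Kᵢ = Pᵢˢᵃᵗ/P = Pᵢˢᵃᵗ/307.2.
  K_1 = 893.3/307.2 = 2.907878, K_2 = 749.9/307.2 = 2.441081, K_3 = 94.0/307.2 = 0.305990
Material balance + equilibrium reduce to Σ zᵢ(Kᵢ−1)/(1+β(Kᵢ−1)) = 0.
Check two-phase: ΣzᵢKᵢ = 1.6967 > 1 and Σzᵢ/Kᵢ = 1.5869 > 1, so g(0) = 0.6967 > 0 and g(1) = -0.5869 < 0.
Newton–Raphson from β = 0.58:
  β = 0.5800: g = 0.00779, g' = -0.9895 → β = 0.5879
Converged at β = 0.5879.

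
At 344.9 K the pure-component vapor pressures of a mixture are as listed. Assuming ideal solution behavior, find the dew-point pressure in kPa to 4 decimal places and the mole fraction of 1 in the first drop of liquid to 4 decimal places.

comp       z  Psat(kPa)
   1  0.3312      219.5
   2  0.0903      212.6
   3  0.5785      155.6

At the dew point ψ → 1, so Σzᵢ/Kᵢ = 1 with Kᵢ = Pᵢˢᵃᵗ/P ⇒ 1/P = Σzᵢ/Pᵢˢᵃᵗ.
1/P = 0.3312/219.5 + 0.0903/212.6 + 0.5785/155.6 = 0.0056515 ⇒ P = 176.9444 kPa
xᵢ = zᵢP/Pᵢˢᵃᵗ ⇒ x_1 = 0.3312·176.9444/219.5 = 0.2670

Pdew = 176.9444 kPa, x_1 = 0.2670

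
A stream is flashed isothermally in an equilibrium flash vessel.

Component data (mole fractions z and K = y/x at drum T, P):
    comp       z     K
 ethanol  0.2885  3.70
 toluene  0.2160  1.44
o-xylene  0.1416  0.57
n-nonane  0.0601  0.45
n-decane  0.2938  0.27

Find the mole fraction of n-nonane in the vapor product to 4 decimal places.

Rachford–Rice: g(ψ) = Σ zᵢ(Kᵢ−1)/(1+ψ(Kᵢ−1)) = 0.
g(0) = ΣzᵢKᵢ − 1 = 0.5656 and g(1) = 1 − Σzᵢ/Kᵢ = -0.6981, so a root lies in (0, 1).
Newton–Raphson from ψ = 0.5:
  ψ = 0.5000: g = -0.05154, g' = -0.8743 → ψ = 0.4410
  ψ = 0.4410: g = 0.00005, g' = -0.8796 → ψ = 0.4411
Converged at ψ = 0.4411.
Compositions from xᵢ = zᵢ/(1+ψ(Kᵢ−1)), yᵢ = Kᵢxᵢ:
  ethanol: x = 0.1317, y = 0.4872
  toluene: x = 0.1809, y = 0.2605
  o-xylene: x = 0.1747, y = 0.0996
  n-nonane: x = 0.0794, y = 0.0357
  n-decane: x = 0.4333, y = 0.1170

y_n-nonane = 0.0357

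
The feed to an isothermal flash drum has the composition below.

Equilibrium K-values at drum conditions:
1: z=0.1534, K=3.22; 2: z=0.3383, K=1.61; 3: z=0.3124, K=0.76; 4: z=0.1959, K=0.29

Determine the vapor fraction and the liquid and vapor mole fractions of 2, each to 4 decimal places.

ψ = 0.5369, x_2 = 0.2548, y_2 = 0.4103

Let ψ = V/F and solve Σ zᵢ(Kᵢ−1)/(1+ψ(Kᵢ−1)) = 0.
Feasibility: ΣzᵢKᵢ = 1.3328, Σzᵢ/Kᵢ = 1.3443 — both > 1, two phases present.
Newton iteration, ψ⁰ = 0.5:
  ψ = 0.5000: g = 0.01869, g' = -0.5043 → ψ = 0.5371
  ψ = 0.5371: g = -0.00010, g' = -0.5104 → ψ = 0.5369
Converged at ψ = 0.5369.
Compositions from xᵢ = zᵢ/(1+ψ(Kᵢ−1)), yᵢ = Kᵢxᵢ:
  1: x = 0.0700, y = 0.2254
  2: x = 0.2548, y = 0.4103
  3: x = 0.3586, y = 0.2725
  4: x = 0.3166, y = 0.0918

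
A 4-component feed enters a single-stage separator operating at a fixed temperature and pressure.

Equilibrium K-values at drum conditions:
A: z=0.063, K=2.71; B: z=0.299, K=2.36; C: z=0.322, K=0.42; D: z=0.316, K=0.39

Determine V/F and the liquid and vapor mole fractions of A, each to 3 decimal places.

Rachford–Rice: g(V/F) = Σ zᵢ(Kᵢ−1)/(1+V/F(Kᵢ−1)) = 0.
Feasibility: ΣzᵢKᵢ = 1.135, Σzᵢ/Kᵢ = 1.727 — both > 1, two phases present.
Newton iteration, V/F⁰ = 0.46:
  V/F = 0.460: g = -0.2122, g' = -0.696 → V/F = 0.155
  V/F = 0.155: g = 0.0029, g' = -0.767 → V/F = 0.159
Converged at V/F = 0.159.
Compositions from xᵢ = zᵢ/(1+V/F(Kᵢ−1)), yᵢ = Kᵢxᵢ:
  A: x = 0.050, y = 0.134
  B: x = 0.246, y = 0.580
  C: x = 0.355, y = 0.149
  D: x = 0.350, y = 0.136

V/F = 0.159, x_A = 0.050, y_A = 0.134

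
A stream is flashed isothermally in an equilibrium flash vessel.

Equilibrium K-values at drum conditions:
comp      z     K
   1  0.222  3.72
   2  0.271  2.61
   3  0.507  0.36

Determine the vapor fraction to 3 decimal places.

Newton iteration, ψ⁰ = 0.58:
  ψ = 0.580: g = -0.0561, g' = -0.960 → ψ = 0.522
  ψ = 0.522: g = -0.0002, g' = -0.956 → ψ = 0.521
Converged at ψ = 0.521.

ψ = 0.521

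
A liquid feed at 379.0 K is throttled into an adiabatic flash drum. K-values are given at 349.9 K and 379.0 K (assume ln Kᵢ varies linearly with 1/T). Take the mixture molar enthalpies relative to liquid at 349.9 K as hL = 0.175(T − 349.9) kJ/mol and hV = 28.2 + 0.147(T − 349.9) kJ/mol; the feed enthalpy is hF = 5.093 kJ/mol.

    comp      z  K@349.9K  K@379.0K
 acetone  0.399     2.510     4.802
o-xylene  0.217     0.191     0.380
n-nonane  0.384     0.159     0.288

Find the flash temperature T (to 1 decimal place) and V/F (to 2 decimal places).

Adiabatic flash: solve Rachford–Rice at each trial T, then check hF = ψ·hV(T) + (1−ψ)·hL(T).
  T = 349.9 K: K = (2.510, 0.191, 0.159), RR gives ψ = 0.083, H_out = 2.341 kJ/mol
  T = 379.0 K: K = (4.802, 0.380, 0.288), RR gives ψ = 0.429, H_out = 16.834 kJ/mol
  T = 364.4 K: K = (3.513, 0.273, 0.216), RR gives ψ = 0.283, H_out = 10.415 kJ/mol
  T = 357.1 K: K = (2.976, 0.229, 0.186), RR gives ψ = 0.195, H_out = 6.731 kJ/mol
  T = 353.5 K: K = (2.736, 0.209, 0.172), RR gives ψ = 0.144, H_out = 4.663 kJ/mol
  T = 355.3 K: K = (2.854, 0.219, 0.179), RR gives ψ = 0.170, H_out = 5.724 kJ/mol
Linear interpolation between T = 353.5 (H_out = 4.663) and T = 355.3 (H_out = 5.724) on hF = 5.093 gives T ≈ 354.2 K, at which ψ = 0.15.

T = 354.2 K, V/F = 0.15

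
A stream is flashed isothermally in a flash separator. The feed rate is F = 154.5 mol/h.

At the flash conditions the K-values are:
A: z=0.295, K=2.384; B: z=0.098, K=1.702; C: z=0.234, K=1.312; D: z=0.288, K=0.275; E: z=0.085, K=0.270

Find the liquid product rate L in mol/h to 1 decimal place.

Material balance + equilibrium reduce to Σ zᵢ(Kᵢ−1)/(1+β(Kᵢ−1)) = 0.
g(0) = ΣzᵢKᵢ − 1 = 0.279 and g(1) = 1 − Σzᵢ/Kᵢ = -0.722, so a root lies in (0, 1).
Iterate (Newton) starting at β = 0.5:
  β = 0.500: g = -0.0699, g' = -0.726 → β = 0.404
  β = 0.404: g = -0.0028, g' = -0.674 → β = 0.400
Converged at β = 0.400.
Then V = β·F = 0.3995·154.5 = 61.7 mol/h and L = F − V = 92.8 mol/h.

L = 92.8 mol/h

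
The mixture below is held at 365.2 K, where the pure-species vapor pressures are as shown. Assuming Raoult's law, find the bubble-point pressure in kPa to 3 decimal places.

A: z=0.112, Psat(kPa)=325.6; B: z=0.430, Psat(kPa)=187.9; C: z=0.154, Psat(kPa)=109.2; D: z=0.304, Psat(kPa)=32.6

At the bubble point ψ → 0, so ΣzᵢKᵢ = 1 with Kᵢ = Pᵢˢᵃᵗ/P ⇒ P = ΣzᵢPᵢˢᵃᵗ.
P = 0.112·325.6 + 0.430·187.9 + 0.154·109.2 + 0.304·32.6 = 143.991 kPa

Pbub = 143.991 kPa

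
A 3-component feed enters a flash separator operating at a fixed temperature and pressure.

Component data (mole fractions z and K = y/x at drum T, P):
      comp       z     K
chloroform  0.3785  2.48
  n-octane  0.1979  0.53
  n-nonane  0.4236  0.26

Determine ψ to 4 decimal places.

Let ψ = V/F and solve Σ zᵢ(Kᵢ−1)/(1+ψ(Kᵢ−1)) = 0.
Feasibility: ΣzᵢKᵢ = 1.1537, Σzᵢ/Kᵢ = 2.1552 — both > 1, two phases present.
Newton iteration, ψ⁰ = 0.5:
  ψ = 0.5000: g = -0.29720, g' = -0.9330 → ψ = 0.1814
  ψ = 0.1814: g = -0.02217, g' = -0.8770 → ψ = 0.1562
  ψ = 0.1562: g = 0.00021, g' = -0.8945 → ψ = 0.1564
Converged at ψ = 0.1564.

ψ = 0.1564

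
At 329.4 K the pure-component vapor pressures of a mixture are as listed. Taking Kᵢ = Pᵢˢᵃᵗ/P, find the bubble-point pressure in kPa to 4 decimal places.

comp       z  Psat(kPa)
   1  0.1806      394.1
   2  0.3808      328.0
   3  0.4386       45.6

At the bubble point ψ → 0, so ΣzᵢKᵢ = 1 with Kᵢ = Pᵢˢᵃᵗ/P ⇒ P = ΣzᵢPᵢˢᵃᵗ.
P = 0.1806·394.1 + 0.3808·328.0 + 0.4386·45.6 = 216.0770 kPa

Pbub = 216.0770 kPa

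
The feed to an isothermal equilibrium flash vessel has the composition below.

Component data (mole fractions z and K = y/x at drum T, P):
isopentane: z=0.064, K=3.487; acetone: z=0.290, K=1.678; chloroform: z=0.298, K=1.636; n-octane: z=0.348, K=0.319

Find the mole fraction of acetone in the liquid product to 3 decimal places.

x_acetone = 0.216

Iterate (Newton) starting at β = 0.31:
  β = 0.310: g = 0.1103, g' = -0.561 → β = 0.507
  β = 0.507: g = -0.0017, g' = -0.597 → β = 0.504
Converged at β = 0.504.
Compositions from xᵢ = zᵢ/(1+β(Kᵢ−1)), yᵢ = Kᵢxᵢ:
  isopentane: x = 0.028, y = 0.099
  acetone: x = 0.216, y = 0.363
  chloroform: x = 0.226, y = 0.369
  n-octane: x = 0.530, y = 0.169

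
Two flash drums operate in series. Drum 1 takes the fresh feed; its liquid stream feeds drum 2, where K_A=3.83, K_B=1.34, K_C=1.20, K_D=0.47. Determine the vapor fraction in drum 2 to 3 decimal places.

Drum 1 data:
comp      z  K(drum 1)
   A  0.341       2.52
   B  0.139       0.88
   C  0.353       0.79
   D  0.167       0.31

V/F (drum 2) = 0.866

Drum 1:
Let ψ₁ = V/F and solve Σ zᵢ(Kᵢ−1)/(1+ψ₁(Kᵢ−1)) = 0.
g(0) = ΣzᵢKᵢ − 1 = 0.312 and g(1) = 1 − Σzᵢ/Kᵢ = -0.279, so a root lies in (0, 1).
Iterate (Newton) starting at ψ₁ = 0.5:
  ψ₁ = 0.500: g = 0.0180, g' = -0.461 → ψ₁ = 0.539
Converged at ψ₁ = 0.539.
Drum-1 compositions:
  A: x = 0.187, y = 0.472
  B: x = 0.149, y = 0.131
  C: x = 0.398, y = 0.314
  D: x = 0.266, y = 0.082
Drum-2 feed = drum-1 liquid: z₂ = (0.1874, 0.1486, 0.3981, 0.2659).
Drum 2:
Rachford–Rice: g(ψ₂) = Σ zᵢ(Kᵢ−1)/(1+ψ₂(Kᵢ−1)) = 0.
Check two-phase: ΣzᵢKᵢ = 1.520 > 1 and Σzᵢ/Kᵢ = 1.057 > 1, so g(0) = 0.520 > 0 and g(1) = -0.057 < 0.
Newton iteration, ψ₂⁰ = 0.32:
  ψ₂ = 0.320: g = 0.2290, g' = -0.550 → ψ₂ = 0.737
  ψ₂ = 0.737: g = 0.0506, g' = -0.382 → ψ₂ = 0.869
  ψ₂ = 0.869: g = -0.0011, g' = -0.404 → ψ₂ = 0.866
Converged at ψ₂ = 0.866.
  A: x = 0.054, y = 0.208
  B: x = 0.115, y = 0.154
  C: x = 0.339, y = 0.407
  D: x = 0.492, y = 0.231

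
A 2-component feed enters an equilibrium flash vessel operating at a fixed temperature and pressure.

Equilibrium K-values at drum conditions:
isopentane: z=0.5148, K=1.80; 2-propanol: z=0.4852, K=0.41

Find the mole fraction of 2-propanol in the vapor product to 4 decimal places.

Binary case is linear: z₁(K₁−1)(1+β(K₂−1)) + z₂(K₂−1)(1+β(K₁−1)) = 0
⇒ β = [z₁(K₁−1)+z₂(K₂−1)] / [−(K₁−1)(K₂−1)] = 0.12557/0.47200 = 0.2660
Compositions from xᵢ = zᵢ/(1+β(Kᵢ−1)), yᵢ = Kᵢxᵢ:
  isopentane: x = 0.4245, y = 0.7640
  2-propanol: x = 0.5755, y = 0.2360

y_2-propanol = 0.2360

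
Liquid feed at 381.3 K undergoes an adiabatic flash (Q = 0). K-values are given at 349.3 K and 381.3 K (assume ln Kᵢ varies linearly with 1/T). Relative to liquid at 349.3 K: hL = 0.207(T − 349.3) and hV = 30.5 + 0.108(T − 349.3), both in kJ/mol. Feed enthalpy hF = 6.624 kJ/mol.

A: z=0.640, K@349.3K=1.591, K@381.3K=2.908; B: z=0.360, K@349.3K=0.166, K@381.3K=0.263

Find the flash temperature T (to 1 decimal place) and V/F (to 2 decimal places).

Adiabatic flash: solve Rachford–Rice at each trial T, then check hF = ψ·hV(T) + (1−ψ)·hL(T).
  T = 349.3 K: K = (1.591, 0.166), RR gives ψ = 0.158, H_out = 4.827 kJ/mol
  T = 381.3 K: K = (2.908, 0.263), RR gives ψ = 0.680, H_out = 25.202 kJ/mol
  T = 365.3 K: K = (2.180, 0.211), RR gives ψ = 0.506, H_out = 17.944 kJ/mol
  T = 357.3 K: K = (1.869, 0.188), RR gives ψ = 0.373, H_out = 12.751 kJ/mol
  T = 353.3 K: K = (1.726, 0.177), RR gives ψ = 0.281, H_out = 9.297 kJ/mol
  T = 351.3 K: K = (1.657, 0.171), RR gives ψ = 0.225, H_out = 7.222 kJ/mol
Linear interpolation between T = 349.3 (H_out = 4.827) and T = 351.3 (H_out = 7.222) on hF = 6.624 gives T ≈ 350.8 K, at which ψ = 0.21.

T = 350.8 K, V/F = 0.21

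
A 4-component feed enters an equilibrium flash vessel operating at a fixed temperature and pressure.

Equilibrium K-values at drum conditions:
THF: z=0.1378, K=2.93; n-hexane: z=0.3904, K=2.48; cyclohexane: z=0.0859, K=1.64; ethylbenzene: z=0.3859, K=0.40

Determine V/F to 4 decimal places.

Iterate (Newton) starting at V/F = 0.3:
  V/F = 0.3000: g = 0.33232, g' = -0.8474 → V/F = 0.6922
  V/F = 0.6922: g = 0.04136, g' = -0.7260 → V/F = 0.7492
  V/F = 0.7492: g = -0.00070, g' = -0.7526 → V/F = 0.7482
Converged at V/F = 0.7482.

V/F = 0.7482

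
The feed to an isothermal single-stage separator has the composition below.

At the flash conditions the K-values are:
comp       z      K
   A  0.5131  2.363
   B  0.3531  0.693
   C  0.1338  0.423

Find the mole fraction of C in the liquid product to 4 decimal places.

x_C = 0.2811

Rachford–Rice: g(V/F) = Σ zᵢ(Kᵢ−1)/(1+V/F(Kᵢ−1)) = 0.
Check two-phase: ΣzᵢKᵢ = 1.5138 > 1 and Σzᵢ/Kᵢ = 1.0430 > 1, so g(0) = 0.5138 > 0 and g(1) = -0.0430 < 0.
Newton iteration, V/F⁰ = 0.4:
  V/F = 0.4000: g = 0.22865, g' = -0.5178 → V/F = 0.8416
  V/F = 0.8416: g = 0.02946, g' = -0.4356 → V/F = 0.9092
  V/F = 0.9092: g = -0.00048, g' = -0.4513 → V/F = 0.9082
Converged at V/F = 0.9082.
Compositions from xᵢ = zᵢ/(1+V/F(Kᵢ−1)), yᵢ = Kᵢxᵢ:
  A: x = 0.2293, y = 0.5418
  B: x = 0.4896, y = 0.3393
  C: x = 0.2811, y = 0.1189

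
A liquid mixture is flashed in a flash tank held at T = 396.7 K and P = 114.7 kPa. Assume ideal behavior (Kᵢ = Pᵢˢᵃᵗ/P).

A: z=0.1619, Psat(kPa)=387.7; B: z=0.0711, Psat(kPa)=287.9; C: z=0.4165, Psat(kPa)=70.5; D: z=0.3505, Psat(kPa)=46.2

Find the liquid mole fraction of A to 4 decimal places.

x_A = 0.1268

Raoult's law: Kᵢ = Pᵢˢᵃᵗ/P = Pᵢˢᵃᵗ/114.7.
  K_A = 387.7/114.7 = 3.380122, K_B = 287.9/114.7 = 2.510026, K_C = 70.5/114.7 = 0.614647, K_D = 46.2/114.7 = 0.402790
Rachford–Rice: g(ψ) = Σ zᵢ(Kᵢ−1)/(1+ψ(Kᵢ−1)) = 0.
g(0) = ΣzᵢKᵢ − 1 = 0.1229 and g(1) = 1 − Σzᵢ/Kᵢ = -0.6240, so a root lies in (0, 1).
Newton–Raphson from ψ = 0.5:
  ψ = 0.5000: g = -0.26012, g' = -0.5929 → ψ = 0.0612
  ψ = 0.0612: g = 0.05294, g' = -1.0340 → ψ = 0.1124
  ψ = 0.1124: g = 0.00360, g' = -0.9005 → ψ = 0.1164
  ψ = 0.1164: g = 0.00002, g' = -0.8917 → ψ = 0.1165
Converged at ψ = 0.1165.
Compositions from xᵢ = zᵢ/(1+ψ(Kᵢ−1)), yᵢ = Kᵢxᵢ:
  A: x = 0.1268, y = 0.4285
  B: x = 0.0605, y = 0.1518
  C: x = 0.4361, y = 0.2680
  D: x = 0.3767, y = 0.1517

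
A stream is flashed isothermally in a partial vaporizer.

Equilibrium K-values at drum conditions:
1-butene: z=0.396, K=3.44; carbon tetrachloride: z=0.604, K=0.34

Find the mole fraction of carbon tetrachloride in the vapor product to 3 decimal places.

y_carbon tetrachloride = 0.268

Newton iteration, β⁰ = 0.5:
  β = 0.500: g = -0.1597, g' = -1.064 → β = 0.350
  β = 0.350: g = 0.0029, g' = -1.131 → β = 0.352
Converged at β = 0.352.
Compositions from xᵢ = zᵢ/(1+β(Kᵢ−1)), yᵢ = Kᵢxᵢ:
  1-butene: x = 0.213, y = 0.732
  carbon tetrachloride: x = 0.787, y = 0.268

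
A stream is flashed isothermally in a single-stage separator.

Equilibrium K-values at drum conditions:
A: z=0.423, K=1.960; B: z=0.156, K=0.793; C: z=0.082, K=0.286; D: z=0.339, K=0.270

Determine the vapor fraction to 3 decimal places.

ψ = 0.113

Newton–Raphson from ψ = 0.59:
  ψ = 0.590: g = -0.3134, g' = -0.850 → ψ = 0.221
  ψ = 0.221: g = -0.0635, g' = -0.588 → ψ = 0.113
Converged at ψ = 0.113.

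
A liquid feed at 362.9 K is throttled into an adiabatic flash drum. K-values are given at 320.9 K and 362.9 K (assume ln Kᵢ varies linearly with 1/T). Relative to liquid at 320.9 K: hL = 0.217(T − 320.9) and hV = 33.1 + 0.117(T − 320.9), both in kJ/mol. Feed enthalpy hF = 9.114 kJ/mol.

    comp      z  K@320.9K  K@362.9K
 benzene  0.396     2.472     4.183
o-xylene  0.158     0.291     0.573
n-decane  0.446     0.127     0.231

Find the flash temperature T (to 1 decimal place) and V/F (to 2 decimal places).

T = 334.4 K, V/F = 0.19

Adiabatic flash: solve Rachford–Rice at each trial T, then check hF = ψ·hV(T) + (1−ψ)·hL(T).
  T = 320.9 K: K = (2.472, 0.291, 0.127), RR gives ψ = 0.067, H_out = 2.202 kJ/mol
  T = 362.9 K: K = (4.183, 0.573, 0.231), RR gives ψ = 0.384, H_out = 20.208 kJ/mol
  T = 341.9 K: K = (3.268, 0.417, 0.174), RR gives ψ = 0.251, H_out = 12.338 kJ/mol
  T = 331.4 K: K = (2.855, 0.350, 0.150), RR gives ψ = 0.170, H_out = 7.719 kJ/mol
  T = 336.6 K: K = (3.056, 0.382, 0.162), RR gives ψ = 0.212, H_out = 10.090 kJ/mol
  T = 334.0 K: K = (2.954, 0.366, 0.156), RR gives ψ = 0.191, H_out = 8.928 kJ/mol
  T = 335.3 K: K = (3.005, 0.374, 0.159), RR gives ψ = 0.202, H_out = 9.514 kJ/mol
Linear interpolation between T = 334.0 (H_out = 8.928) and T = 335.3 (H_out = 9.514) on hF = 9.114 gives T ≈ 334.4 K, at which ψ = 0.19.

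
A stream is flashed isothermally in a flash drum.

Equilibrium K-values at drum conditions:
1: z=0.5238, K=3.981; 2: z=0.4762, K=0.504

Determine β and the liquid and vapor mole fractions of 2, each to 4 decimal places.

Material balance + equilibrium reduce to Σ zᵢ(Kᵢ−1)/(1+β(Kᵢ−1)) = 0.
Feasibility: ΣzᵢKᵢ = 2.3253, Σzᵢ/Kᵢ = 1.0764 — both > 1, two phases present.
Newton–Raphson from β = 0.5:
  β = 0.5000: g = 0.31287, g' = -0.9576 → β = 0.8267
  β = 0.8267: g = 0.05034, g' = -0.7244 → β = 0.8962
  β = 0.8962: g = 0.00007, g' = -0.7250 → β = 0.8963
Converged at β = 0.8963.
Compositions from xᵢ = zᵢ/(1+β(Kᵢ−1)), yᵢ = Kᵢxᵢ:
  1: x = 0.1427, y = 0.5679
  2: x = 0.8573, y = 0.4321

β = 0.8963, x_2 = 0.8573, y_2 = 0.4321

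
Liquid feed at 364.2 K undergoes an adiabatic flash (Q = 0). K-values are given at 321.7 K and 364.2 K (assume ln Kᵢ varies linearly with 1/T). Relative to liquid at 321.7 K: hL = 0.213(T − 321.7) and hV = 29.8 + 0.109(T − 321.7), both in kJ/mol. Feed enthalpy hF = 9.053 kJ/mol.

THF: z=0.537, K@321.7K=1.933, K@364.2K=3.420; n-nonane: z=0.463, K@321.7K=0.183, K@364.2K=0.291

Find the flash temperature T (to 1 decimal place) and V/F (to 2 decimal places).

T = 328.4 K, V/F = 0.26

Adiabatic flash: solve Rachford–Rice at each trial T, then check hF = ψ·hV(T) + (1−ψ)·hL(T).
  T = 321.7 K: K = (1.933, 0.183), RR gives ψ = 0.161, H_out = 4.799 kJ/mol
  T = 364.2 K: K = (3.420, 0.291), RR gives ψ = 0.566, H_out = 23.420 kJ/mol
  T = 342.9 K: K = (2.615, 0.234), RR gives ψ = 0.414, H_out = 15.951 kJ/mol
  T = 332.3 K: K = (2.259, 0.208), RR gives ψ = 0.310, H_out = 11.158 kJ/mol
  T = 327.0 K: K = (2.092, 0.195), RR gives ψ = 0.243, H_out = 8.248 kJ/mol
  T = 329.6 K: K = (2.173, 0.201), RR gives ψ = 0.278, H_out = 9.731 kJ/mol
  T = 328.3 K: K = (2.133, 0.198), RR gives ψ = 0.261, H_out = 9.004 kJ/mol
Linear interpolation between T = 328.3 (H_out = 9.004) and T = 329.6 (H_out = 9.731) on hF = 9.053 gives T ≈ 328.4 K, at which ψ = 0.26.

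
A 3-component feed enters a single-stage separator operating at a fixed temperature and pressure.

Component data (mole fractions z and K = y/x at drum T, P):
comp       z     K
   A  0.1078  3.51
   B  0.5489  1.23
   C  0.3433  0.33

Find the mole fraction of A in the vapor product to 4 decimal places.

Let ψ = V/F and solve Σ zᵢ(Kᵢ−1)/(1+ψ(Kᵢ−1)) = 0.
Feasibility: ΣzᵢKᵢ = 1.1668, Σzᵢ/Kᵢ = 1.5173 — both > 1, two phases present.
Iterate (Newton) starting at ψ = 0.5:
  ψ = 0.5000: g = -0.11266, g' = -0.5054 → ψ = 0.2771
  ψ = 0.2771: g = -0.00417, g' = -0.4943 → ψ = 0.2686
  ψ = 0.2686: g = 0.00001, g' = -0.4972 → ψ = 0.2687
Converged at ψ = 0.2687.
Compositions from xᵢ = zᵢ/(1+ψ(Kᵢ−1)), yᵢ = Kᵢxᵢ:
  A: x = 0.0644, y = 0.2260
  B: x = 0.5170, y = 0.6359
  C: x = 0.4187, y = 0.1382

y_A = 0.2260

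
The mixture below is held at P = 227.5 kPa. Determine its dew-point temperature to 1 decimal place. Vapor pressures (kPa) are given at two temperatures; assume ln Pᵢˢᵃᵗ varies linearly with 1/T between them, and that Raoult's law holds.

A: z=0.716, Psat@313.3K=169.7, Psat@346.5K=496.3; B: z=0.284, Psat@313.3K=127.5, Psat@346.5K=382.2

T = 324.3 K

Dew-point temperature: Σzᵢ·P/Pᵢˢᵃᵗ(T) = 1. Interpolate ln Pᵢˢᵃᵗ = aᵢ + bᵢ/T.
  T = 313.3 K: ΣzᵢP/Pᵢˢᵃᵗ = 1.4666
  T = 346.5 K: ΣzᵢP/Pᵢˢᵃᵗ = 0.4973
  T = 329.9 K: ΣzᵢP/Pᵢˢᵃᵗ = 0.8310
  T = 321.6 K: ΣzᵢP/Pᵢˢᵃᵗ = 1.0959
  T = 325.8 K: ΣzᵢP/Pᵢˢᵃᵗ = 0.9511
  T = 323.7 K: ΣzᵢP/Pᵢˢᵃᵗ = 1.0205
Interpolating between 323.7 K and 325.8 K gives T ≈ 324.3 K.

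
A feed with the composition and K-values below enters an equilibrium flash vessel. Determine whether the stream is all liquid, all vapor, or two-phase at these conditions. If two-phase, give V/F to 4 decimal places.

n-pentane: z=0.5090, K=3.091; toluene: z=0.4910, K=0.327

two-phase, V/F = 0.5215

ΣzᵢKᵢ = 1.7339; Σzᵢ/Kᵢ = 1.6662.
Both exceed 1, so a two-phase solution exists.
Material balance + equilibrium reduce to Σ zᵢ(Kᵢ−1)/(1+ψ(Kᵢ−1)) = 0.
Binary case is linear: z₁(K₁−1)(1+ψ(K₂−1)) + z₂(K₂−1)(1+ψ(K₁−1)) = 0
⇒ ψ = [z₁(K₁−1)+z₂(K₂−1)] / [−(K₁−1)(K₂−1)] = 0.73388/1.40724 = 0.5215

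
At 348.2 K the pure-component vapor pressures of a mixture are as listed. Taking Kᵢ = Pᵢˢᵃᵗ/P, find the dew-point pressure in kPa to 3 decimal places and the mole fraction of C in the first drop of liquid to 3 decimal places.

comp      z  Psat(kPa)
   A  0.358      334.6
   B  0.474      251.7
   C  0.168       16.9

At the dew point ψ → 1, so Σzᵢ/Kᵢ = 1 with Kᵢ = Pᵢˢᵃᵗ/P ⇒ 1/P = Σzᵢ/Pᵢˢᵃᵗ.
1/P = 0.358/334.6 + 0.474/251.7 + 0.168/16.9 = 0.012894 ⇒ P = 77.556 kPa
xᵢ = zᵢP/Pᵢˢᵃᵗ ⇒ x_C = 0.168·77.556/16.9 = 0.771

Pdew = 77.556 kPa, x_C = 0.771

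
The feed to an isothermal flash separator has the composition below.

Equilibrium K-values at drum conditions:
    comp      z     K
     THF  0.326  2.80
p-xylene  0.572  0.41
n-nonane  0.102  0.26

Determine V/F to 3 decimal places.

V/F = 0.157

Rachford–Rice: g(V/F) = Σ zᵢ(Kᵢ−1)/(1+V/F(Kᵢ−1)) = 0.
Feasibility: ΣzᵢKᵢ = 1.174, Σzᵢ/Kᵢ = 1.904 — both > 1, two phases present.
Newton iteration, V/F⁰ = 0.3:
  V/F = 0.300: g = -0.1260, g' = -0.832 → V/F = 0.148
  V/F = 0.148: g = 0.0084, g' = -0.967 → V/F = 0.157
Converged at V/F = 0.157.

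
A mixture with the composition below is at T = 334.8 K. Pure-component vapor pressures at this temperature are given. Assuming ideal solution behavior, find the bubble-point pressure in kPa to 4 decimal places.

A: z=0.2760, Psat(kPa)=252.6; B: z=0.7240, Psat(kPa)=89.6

At the bubble point ψ → 0, so ΣzᵢKᵢ = 1 with Kᵢ = Pᵢˢᵃᵗ/P ⇒ P = ΣzᵢPᵢˢᵃᵗ.
P = 0.2760·252.6 + 0.7240·89.6 = 134.5880 kPa

Pbub = 134.5880 kPa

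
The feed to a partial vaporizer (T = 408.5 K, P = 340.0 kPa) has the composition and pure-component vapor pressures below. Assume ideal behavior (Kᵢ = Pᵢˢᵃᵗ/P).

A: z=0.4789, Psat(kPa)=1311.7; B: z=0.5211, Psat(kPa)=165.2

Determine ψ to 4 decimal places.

Raoult's law: Kᵢ = Pᵢˢᵃᵗ/P = Pᵢˢᵃᵗ/340.0.
  K_A = 1311.7/340.0 = 3.857941, K_B = 165.2/340.0 = 0.485882
Rachford–Rice: g(ψ) = Σ zᵢ(Kᵢ−1)/(1+ψ(Kᵢ−1)) = 0.
Feasibility: ΣzᵢKᵢ = 2.1008, Σzᵢ/Kᵢ = 1.1966 — both > 1, two phases present.
Newton–Raphson from ψ = 0.5:
  ψ = 0.5000: g = 0.20287, g' = -0.9125 → ψ = 0.7223
  ψ = 0.7223: g = 0.02048, g' = -0.7651 → ψ = 0.7491
  ψ = 0.7491: g = 0.00006, g' = -0.7608 → ψ = 0.7492
Converged at ψ = 0.7492.

ψ = 0.7492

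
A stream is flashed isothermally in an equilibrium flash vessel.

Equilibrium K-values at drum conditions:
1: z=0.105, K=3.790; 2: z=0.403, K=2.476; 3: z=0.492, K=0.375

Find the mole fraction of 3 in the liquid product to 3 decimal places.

Let ψ = V/F and solve Σ zᵢ(Kᵢ−1)/(1+ψ(Kᵢ−1)) = 0.
Feasibility: ΣzᵢKᵢ = 1.580, Σzᵢ/Kᵢ = 1.502 — both > 1, two phases present.
Newton iteration, ψ⁰ = 0.31:
  ψ = 0.310: g = 0.1838, g' = -0.944 → ψ = 0.505
  ψ = 0.505: g = 0.0133, g' = -0.839 → ψ = 0.521
Converged at ψ = 0.521.
Compositions from xᵢ = zᵢ/(1+ψ(Kᵢ−1)), yᵢ = Kᵢxᵢ:
  1: x = 0.043, y = 0.162
  2: x = 0.228, y = 0.564
  3: x = 0.729, y = 0.273

x_3 = 0.729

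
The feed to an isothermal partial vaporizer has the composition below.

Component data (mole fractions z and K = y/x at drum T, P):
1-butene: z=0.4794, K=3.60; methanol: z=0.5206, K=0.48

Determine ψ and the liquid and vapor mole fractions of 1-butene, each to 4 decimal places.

Let ψ = V/F and solve Σ zᵢ(Kᵢ−1)/(1+ψ(Kᵢ−1)) = 0.
g(0) = ΣzᵢKᵢ − 1 = 0.9757 and g(1) = 1 − Σzᵢ/Kᵢ = -0.2178, so a root lies in (0, 1).
Newton iteration, ψ⁰ = 0.5:
  ψ = 0.5000: g = 0.17610, g' = -0.8697 → ψ = 0.7025
  ψ = 0.7025: g = 0.01447, g' = -0.7551 → ψ = 0.7217
Converged at ψ = 0.7217.
Compositions from xᵢ = zᵢ/(1+ψ(Kᵢ−1)), yᵢ = Kᵢxᵢ:
  1-butene: x = 0.1667, y = 0.6000
  methanol: x = 0.8333, y = 0.4000

ψ = 0.7217, x_1-butene = 0.1667, y_1-butene = 0.6000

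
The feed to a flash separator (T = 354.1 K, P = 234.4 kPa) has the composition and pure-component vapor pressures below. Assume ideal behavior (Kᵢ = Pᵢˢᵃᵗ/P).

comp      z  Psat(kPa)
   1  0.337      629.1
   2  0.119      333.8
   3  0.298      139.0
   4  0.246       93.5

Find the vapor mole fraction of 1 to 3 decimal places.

Raoult's law: Kᵢ = Pᵢˢᵃᵗ/P = Pᵢˢᵃᵗ/234.4.
  K_1 = 629.1/234.4 = 2.68387, K_2 = 333.8/234.4 = 1.42406, K_3 = 139.0/234.4 = 0.59300, K_4 = 93.5/234.4 = 0.39889
Material balance + equilibrium reduce to Σ zᵢ(Kᵢ−1)/(1+V/F(Kᵢ−1)) = 0.
g(0) = ΣzᵢKᵢ − 1 = 0.349 and g(1) = 1 − Σzᵢ/Kᵢ = -0.328, so a root lies in (0, 1).
Newton–Raphson from V/F = 0.5:
  V/F = 0.500: g = -0.0140, g' = -0.556 → V/F = 0.475
Converged at V/F = 0.475.
Compositions from xᵢ = zᵢ/(1+V/F(Kᵢ−1)), yᵢ = Kᵢxᵢ:
  1: x = 0.187, y = 0.503
  2: x = 0.099, y = 0.141
  3: x = 0.369, y = 0.219
  4: x = 0.344, y = 0.137

y_1 = 0.503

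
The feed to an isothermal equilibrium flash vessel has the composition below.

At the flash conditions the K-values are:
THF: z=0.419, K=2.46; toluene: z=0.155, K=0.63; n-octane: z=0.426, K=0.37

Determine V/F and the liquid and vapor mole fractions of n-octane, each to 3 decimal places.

V/F = 0.342, x_n-octane = 0.543, y_n-octane = 0.201

Rachford–Rice: g(V/F) = Σ zᵢ(Kᵢ−1)/(1+V/F(Kᵢ−1)) = 0.
g(0) = ΣzᵢKᵢ − 1 = 0.286 and g(1) = 1 − Σzᵢ/Kᵢ = -0.568, so a root lies in (0, 1).
Iterate (Newton) starting at V/F = 0.5:
  V/F = 0.500: g = -0.1086, g' = -0.691 → V/F = 0.343
  V/F = 0.343: g = -0.0003, g' = -0.700 → V/F = 0.342
Converged at V/F = 0.342.
Compositions from xᵢ = zᵢ/(1+V/F(Kᵢ−1)), yᵢ = Kᵢxᵢ:
  THF: x = 0.279, y = 0.687
  toluene: x = 0.177, y = 0.112
  n-octane: x = 0.543, y = 0.201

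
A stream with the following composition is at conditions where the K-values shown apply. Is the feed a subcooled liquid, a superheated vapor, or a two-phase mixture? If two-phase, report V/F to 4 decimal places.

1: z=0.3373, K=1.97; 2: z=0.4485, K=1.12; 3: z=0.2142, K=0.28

two-phase, V/F = 0.5689

ΣzᵢKᵢ = 1.2268; Σzᵢ/Kᵢ = 1.3367.
Both exceed 1, so a two-phase solution exists.
Material balance + equilibrium reduce to Σ zᵢ(Kᵢ−1)/(1+ψ(Kᵢ−1)) = 0.
Newton–Raphson from ψ = 0.5:
  ψ = 0.5000: g = 0.03012, g' = -0.4208 → ψ = 0.5716
  ψ = 0.5716: g = -0.00124, g' = -0.4577 → ψ = 0.5689
Converged at ψ = 0.5689.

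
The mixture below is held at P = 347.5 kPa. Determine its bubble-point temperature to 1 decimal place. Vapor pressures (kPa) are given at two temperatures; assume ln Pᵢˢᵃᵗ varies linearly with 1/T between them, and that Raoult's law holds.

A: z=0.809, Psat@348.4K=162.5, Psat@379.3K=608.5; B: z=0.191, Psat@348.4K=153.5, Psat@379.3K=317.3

T = 367.2 K

Bubble-point temperature: ΣzᵢPᵢˢᵃᵗ(T) = P. Interpolate ln Pᵢˢᵃᵗ = aᵢ + bᵢ/T.
  T = 348.4 K: ΣzᵢPᵢˢᵃᵗ = 160.78 kPa
  T = 379.3 K: ΣzᵢPᵢˢᵃᵗ = 552.88 kPa
  T = 363.9 K: ΣzᵢPᵢˢᵃᵗ = 305.04 kPa
  T = 371.6 K: ΣzᵢPᵢˢᵃᵗ = 412.76 kPa
  T = 367.8 K: ΣzᵢPᵢˢᵃᵗ = 355.99 kPa
  T = 365.9 K: ΣzᵢPᵢˢᵃᵗ = 330.29 kPa
Interpolating between 365.9 K and 367.8 K gives T ≈ 367.2 K.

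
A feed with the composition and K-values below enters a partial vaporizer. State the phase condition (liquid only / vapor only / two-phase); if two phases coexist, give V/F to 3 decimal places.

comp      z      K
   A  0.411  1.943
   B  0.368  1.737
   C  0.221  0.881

ΣzᵢKᵢ = 1.632; Σzᵢ/Kᵢ = 0.674.
Since Σzᵢ/Kᵢ < 1 the mixture is above its dew point — single vapor phase.

vapor only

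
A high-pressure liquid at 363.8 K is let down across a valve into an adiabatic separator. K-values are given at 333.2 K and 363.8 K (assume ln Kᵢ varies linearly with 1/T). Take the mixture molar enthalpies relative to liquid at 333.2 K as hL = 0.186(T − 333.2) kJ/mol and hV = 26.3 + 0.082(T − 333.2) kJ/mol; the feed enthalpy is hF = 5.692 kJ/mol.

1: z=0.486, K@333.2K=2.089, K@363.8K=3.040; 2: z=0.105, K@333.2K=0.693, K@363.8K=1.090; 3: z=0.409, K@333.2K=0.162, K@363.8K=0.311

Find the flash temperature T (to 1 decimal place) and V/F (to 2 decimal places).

Adiabatic flash: solve Rachford–Rice at each trial T, then check hF = ψ·hV(T) + (1−ψ)·hL(T).
  T = 333.2 K: K = (2.089, 0.693, 0.162), RR gives ψ = 0.186, H_out = 4.888 kJ/mol
  T = 363.8 K: K = (3.040, 1.090, 0.311), RR gives ψ = 0.573, H_out = 18.949 kJ/mol
  T = 348.5 K: K = (2.541, 0.878, 0.228), RR gives ψ = 0.392, H_out = 12.541 kJ/mol
  T = 340.9 K: K = (2.310, 0.783, 0.193), RR gives ψ = 0.297, H_out = 9.004 kJ/mol
  T = 337.0 K: K = (2.197, 0.736, 0.177), RR gives ψ = 0.243, H_out = 7.006 kJ/mol
  T = 335.1 K: K = (2.143, 0.714, 0.169), RR gives ψ = 0.215, H_out = 5.971 kJ/mol
Linear interpolation between T = 333.2 (H_out = 4.888) and T = 335.1 (H_out = 5.971) on hF = 5.692 gives T ≈ 334.6 K, at which ψ = 0.21.

T = 334.6 K, V/F = 0.21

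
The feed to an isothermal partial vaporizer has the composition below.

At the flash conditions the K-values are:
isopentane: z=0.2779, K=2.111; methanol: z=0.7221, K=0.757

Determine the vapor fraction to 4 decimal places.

ψ = 0.4937

Rachford–Rice: g(ψ) = Σ zᵢ(Kᵢ−1)/(1+ψ(Kᵢ−1)) = 0.
g(0) = ΣzᵢKᵢ − 1 = 0.1333 and g(1) = 1 − Σzᵢ/Kᵢ = -0.0855, so a root lies in (0, 1).
Binary case is linear: z₁(K₁−1)(1+ψ(K₂−1)) + z₂(K₂−1)(1+ψ(K₁−1)) = 0
⇒ ψ = [z₁(K₁−1)+z₂(K₂−1)] / [−(K₁−1)(K₂−1)] = 0.13328/0.26997 = 0.4937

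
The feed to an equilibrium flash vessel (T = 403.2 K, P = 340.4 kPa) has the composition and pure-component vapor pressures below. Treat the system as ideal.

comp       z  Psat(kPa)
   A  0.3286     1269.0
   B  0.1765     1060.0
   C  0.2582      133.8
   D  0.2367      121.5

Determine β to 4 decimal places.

β = 0.6101

Raoult's law: Kᵢ = Pᵢˢᵃᵗ/P = Pᵢˢᵃᵗ/340.4.
  K_A = 1269.0/340.4 = 3.727967, K_B = 1060.0/340.4 = 3.113984, K_C = 133.8/340.4 = 0.393067, K_D = 121.5/340.4 = 0.356933
Material balance + equilibrium reduce to Σ zᵢ(Kᵢ−1)/(1+β(Kᵢ−1)) = 0.
g(0) = ΣzᵢKᵢ − 1 = 0.9606 and g(1) = 1 − Σzᵢ/Kᵢ = -0.4649, so a root lies in (0, 1).
Newton–Raphson from β = 0.5:
  β = 0.5000: g = 0.11125, g' = -1.0327 → β = 0.6077
  β = 0.6077: g = 0.00242, g' = -0.9998 → β = 0.6101
Converged at β = 0.6101.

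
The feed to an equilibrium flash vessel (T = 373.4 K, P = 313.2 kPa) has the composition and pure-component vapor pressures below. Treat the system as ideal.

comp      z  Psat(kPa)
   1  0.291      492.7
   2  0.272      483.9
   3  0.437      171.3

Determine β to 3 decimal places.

Raoult's law: Kᵢ = Pᵢˢᵃᵗ/P = Pᵢˢᵃᵗ/313.2.
  K_1 = 492.7/313.2 = 1.57312, K_2 = 483.9/313.2 = 1.54502, K_3 = 171.3/313.2 = 0.54693
Rachford–Rice: g(β) = Σ zᵢ(Kᵢ−1)/(1+β(Kᵢ−1)) = 0.
Check two-phase: ΣzᵢKᵢ = 1.117 > 1 and Σzᵢ/Kᵢ = 1.160 > 1, so g(0) = 0.117 > 0 and g(1) = -0.160 < 0.
Newton iteration, β⁰ = 0.5:
  β = 0.500: g = -0.0098, g' = -0.258 → β = 0.462
Converged at β = 0.462.

β = 0.462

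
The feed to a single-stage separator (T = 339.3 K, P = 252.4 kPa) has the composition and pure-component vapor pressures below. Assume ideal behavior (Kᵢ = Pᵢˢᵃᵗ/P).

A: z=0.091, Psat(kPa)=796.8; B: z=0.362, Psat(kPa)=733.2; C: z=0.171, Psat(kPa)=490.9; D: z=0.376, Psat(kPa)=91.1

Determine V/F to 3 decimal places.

Raoult's law: Kᵢ = Pᵢˢᵃᵗ/P = Pᵢˢᵃᵗ/252.4.
  K_A = 796.8/252.4 = 3.15689, K_B = 733.2/252.4 = 2.90491, K_C = 490.9/252.4 = 1.94493, K_D = 91.1/252.4 = 0.36094
Material balance + equilibrium reduce to Σ zᵢ(Kᵢ−1)/(1+V/F(Kᵢ−1)) = 0.
Feasibility: ΣzᵢKᵢ = 1.807, Σzᵢ/Kᵢ = 1.283 — both > 1, two phases present.
Iterate (Newton) starting at V/F = 0.5:
  V/F = 0.500: g = 0.2042, g' = -0.845 → V/F = 0.742
  V/F = 0.742: g = -0.0006, g' = -0.896 → V/F = 0.741
Converged at V/F = 0.741.

V/F = 0.741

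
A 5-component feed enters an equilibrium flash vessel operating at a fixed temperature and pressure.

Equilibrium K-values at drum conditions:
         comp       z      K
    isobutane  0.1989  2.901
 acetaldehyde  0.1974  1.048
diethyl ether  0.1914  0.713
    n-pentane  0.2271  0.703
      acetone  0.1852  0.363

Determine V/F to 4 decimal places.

Rachford–Rice: g(V/F) = Σ zᵢ(Kᵢ−1)/(1+V/F(Kᵢ−1)) = 0.
Check two-phase: ΣzᵢKᵢ = 1.1472 > 1 and Σzᵢ/Kᵢ = 1.3586 > 1, so g(0) = 0.1472 > 0 and g(1) = -0.3586 < 0.
Iterate (Newton) starting at V/F = 0.5:
  V/F = 0.5000: g = -0.11335, g' = -0.4003 → V/F = 0.2168
  V/F = 0.2168: g = 0.00957, g' = -0.5028 → V/F = 0.2359
  V/F = 0.2359: g = 0.00014, g' = -0.4884 → V/F = 0.2362
Converged at V/F = 0.2362.

V/F = 0.2362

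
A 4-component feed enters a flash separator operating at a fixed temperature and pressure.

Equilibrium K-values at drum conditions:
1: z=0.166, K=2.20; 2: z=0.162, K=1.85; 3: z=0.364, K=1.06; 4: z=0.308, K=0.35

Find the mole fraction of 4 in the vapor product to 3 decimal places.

y_4 = 0.142

Iterate (Newton) starting at ψ = 0.5:
  ψ = 0.500: g = -0.0543, g' = -0.438 → ψ = 0.376
  ψ = 0.376: g = -0.0020, g' = -0.410 → ψ = 0.371
Converged at ψ = 0.371.
Compositions from xᵢ = zᵢ/(1+ψ(Kᵢ−1)), yᵢ = Kᵢxᵢ:
  1: x = 0.115, y = 0.253
  2: x = 0.123, y = 0.228
  3: x = 0.356, y = 0.377
  4: x = 0.406, y = 0.142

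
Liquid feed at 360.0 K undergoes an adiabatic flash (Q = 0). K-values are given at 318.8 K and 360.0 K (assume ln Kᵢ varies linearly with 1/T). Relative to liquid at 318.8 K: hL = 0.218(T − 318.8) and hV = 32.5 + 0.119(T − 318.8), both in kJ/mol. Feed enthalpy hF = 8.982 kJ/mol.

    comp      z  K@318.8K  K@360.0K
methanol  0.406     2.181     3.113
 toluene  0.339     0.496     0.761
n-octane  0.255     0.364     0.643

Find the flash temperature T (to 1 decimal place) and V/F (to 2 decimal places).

Adiabatic flash: solve Rachford–Rice at each trial T, then check hF = ψ·hV(T) + (1−ψ)·hL(T).
  T = 318.8 K: K = (2.181, 0.496, 0.364), RR gives ψ = 0.220, H_out = 7.143 kJ/mol
  T = 360.0 K: K = (3.113, 0.761, 0.643), RR gives ψ = 1.000, H_out = 37.403 kJ/mol
  T = 339.4 K: K = (2.634, 0.622, 0.492), RR gives ψ = 0.566, H_out = 21.740 kJ/mol
  T = 329.1 K: K = (2.404, 0.558, 0.425), RR gives ψ = 0.387, H_out = 14.423 kJ/mol
  T = 324.0 K: K = (2.293, 0.527, 0.394), RR gives ψ = 0.304, H_out = 10.857 kJ/mol
  T = 321.4 K: K = (2.237, 0.511, 0.379), RR gives ψ = 0.262, H_out = 9.015 kJ/mol
  T = 320.1 K: K = (2.209, 0.504, 0.371), RR gives ψ = 0.241, H_out = 8.084 kJ/mol
Linear interpolation between T = 320.1 (H_out = 8.084) and T = 321.4 (H_out = 9.015) on hF = 8.982 gives T ≈ 321.4 K, at which ψ = 0.26.

T = 321.4 K, V/F = 0.26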